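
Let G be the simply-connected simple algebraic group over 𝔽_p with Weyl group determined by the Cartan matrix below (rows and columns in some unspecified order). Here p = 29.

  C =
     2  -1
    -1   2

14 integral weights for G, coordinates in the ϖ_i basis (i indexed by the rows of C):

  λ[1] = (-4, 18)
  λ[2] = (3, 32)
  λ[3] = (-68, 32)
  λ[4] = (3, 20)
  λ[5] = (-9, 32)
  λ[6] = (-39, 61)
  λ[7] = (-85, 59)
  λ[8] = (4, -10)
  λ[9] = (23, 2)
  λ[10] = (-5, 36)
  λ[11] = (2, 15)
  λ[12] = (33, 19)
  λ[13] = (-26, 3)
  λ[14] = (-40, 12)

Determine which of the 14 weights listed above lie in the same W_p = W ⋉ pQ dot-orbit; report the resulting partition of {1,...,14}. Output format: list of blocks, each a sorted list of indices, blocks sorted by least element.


Cartan matrix: type A_2 (|W|=6); un-permuting the 2 rows.

λ_j+ρ reflected into Ā_29 (⟨·,θ^∨⟩≤29); 2-tuples as given:

  [1] (3, 16) · [2] (4, 21) · [3] (4, 5) · [4] (4, 21) · [5] (4, 21) · [6] (4, 5) · [7] (24, 3) · [8] (4, 5) · [9] (24, 3) · [10] (4, 21) · [11] (3, 16) · [12] (4, 5) · [13] (4, 21) · [14] (3, 16)

Linkage partition of the 14 weights (4 classes, p=29):

[[1, 11, 14], [2, 4, 5, 10, 13], [3, 6, 8, 12], [7, 9]]


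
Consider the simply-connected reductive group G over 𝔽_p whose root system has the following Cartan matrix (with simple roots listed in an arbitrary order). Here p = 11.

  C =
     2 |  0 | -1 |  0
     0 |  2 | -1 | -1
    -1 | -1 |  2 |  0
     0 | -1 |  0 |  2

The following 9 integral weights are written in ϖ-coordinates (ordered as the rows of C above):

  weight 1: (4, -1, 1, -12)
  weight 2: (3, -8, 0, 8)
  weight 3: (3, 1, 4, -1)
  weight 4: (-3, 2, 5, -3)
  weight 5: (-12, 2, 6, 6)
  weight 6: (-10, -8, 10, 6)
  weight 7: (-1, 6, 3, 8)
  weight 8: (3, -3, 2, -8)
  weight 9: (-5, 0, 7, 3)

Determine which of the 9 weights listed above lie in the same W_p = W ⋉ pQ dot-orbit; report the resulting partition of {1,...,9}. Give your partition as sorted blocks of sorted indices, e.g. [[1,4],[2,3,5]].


Type A_4, rank 4, |W|=120; reorder rows/cols to standard.

Each λ_j+ρ reduced to Ā_11; 4-tuples below use C's row order:

  [1] (4, 2, 5, 0);  [2] (2, 1, 4, 2);  [3] (4, 2, 5, 0);  [4] (2, 1, 4, 2);  [5] (1, 1, 3, 0);  [6] (4, 2, 5, 0);  [7] (4, 2, 5, 0);  [8] (2, 1, 4, 2);  [9] (2, 1, 4, 2)

Grouping the 9 weights by Ā_11-representative: 3 linkage classes.

[[1, 3, 6, 7], [2, 4, 8, 9], [5]]


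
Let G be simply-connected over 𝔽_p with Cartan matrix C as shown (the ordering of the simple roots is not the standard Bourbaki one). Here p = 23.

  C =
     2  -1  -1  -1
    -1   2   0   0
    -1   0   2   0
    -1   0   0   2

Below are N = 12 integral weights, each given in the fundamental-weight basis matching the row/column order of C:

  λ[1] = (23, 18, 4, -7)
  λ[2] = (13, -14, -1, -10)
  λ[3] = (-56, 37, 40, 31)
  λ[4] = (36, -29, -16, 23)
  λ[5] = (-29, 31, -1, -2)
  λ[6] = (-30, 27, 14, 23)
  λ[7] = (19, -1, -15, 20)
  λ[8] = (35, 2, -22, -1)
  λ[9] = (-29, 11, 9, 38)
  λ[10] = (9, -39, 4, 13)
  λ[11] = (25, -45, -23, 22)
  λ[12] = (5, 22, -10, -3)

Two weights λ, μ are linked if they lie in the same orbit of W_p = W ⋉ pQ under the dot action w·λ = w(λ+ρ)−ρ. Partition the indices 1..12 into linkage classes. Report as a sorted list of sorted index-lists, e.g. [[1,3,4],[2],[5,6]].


Root system D_4: the 4×4 matrix C matches after relabeling.

Each λ_j+ρ reduced to Ā_23; 4-tuples below use C's row order:

    λ_1 → (3, 14, 0, 1)
    λ_2 → (0, 5, 8, 1)
    λ_3 → (0, 5, 8, 1)
    λ_4 → (0, 5, 8, 1)
    λ_5 → (3, 14, 0, 1)
    λ_6 → (0, 5, 8, 1)
    λ_7 → (3, 14, 0, 1)
    λ_8 → (5, 0, 8, 3)
    λ_9 → (5, 0, 2, 5)
    λ_10 → (0, 5, 8, 1)
    λ_11 → (3, 14, 0, 1)
    λ_12 → (3, 14, 0, 1)

4 distinct reps among the 12 weights ⇒ 4 W_23-linkage classes:

[[1, 5, 7, 11, 12], [2, 3, 4, 6, 10], [8], [9]]


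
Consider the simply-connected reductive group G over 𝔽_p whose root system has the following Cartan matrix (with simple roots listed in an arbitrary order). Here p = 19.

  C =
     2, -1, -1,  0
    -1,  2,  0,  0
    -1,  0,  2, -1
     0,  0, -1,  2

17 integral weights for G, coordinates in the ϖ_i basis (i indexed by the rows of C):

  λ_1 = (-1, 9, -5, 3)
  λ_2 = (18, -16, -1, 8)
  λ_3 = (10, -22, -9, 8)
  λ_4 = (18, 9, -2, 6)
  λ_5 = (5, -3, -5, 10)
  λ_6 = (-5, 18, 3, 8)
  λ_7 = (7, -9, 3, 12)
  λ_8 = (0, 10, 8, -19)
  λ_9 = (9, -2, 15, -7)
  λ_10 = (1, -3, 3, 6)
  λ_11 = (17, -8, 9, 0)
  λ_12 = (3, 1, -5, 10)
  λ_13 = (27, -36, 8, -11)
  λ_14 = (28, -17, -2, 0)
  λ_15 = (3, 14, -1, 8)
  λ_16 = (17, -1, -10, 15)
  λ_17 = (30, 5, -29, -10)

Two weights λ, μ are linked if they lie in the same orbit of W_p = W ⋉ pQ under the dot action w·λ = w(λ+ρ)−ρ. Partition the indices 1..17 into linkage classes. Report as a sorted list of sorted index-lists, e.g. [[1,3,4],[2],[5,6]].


Cartan matrix: type A_4 (|W|=120); un-permuting the 4 rows.

Folding the 17 weights λ_j+ρ into Ā_19 (reps in the given 4-coord order):

  [1] (4, 6, 0, 0);  [2] (4, 6, 0, 0);  [3] (8, 1, 1, 7);  [4] (3, 6, 9, 1);  [5] (0, 2, 4, 7);  [6] (4, 6, 0, 0);  [7] (0, 2, 4, 7);  [8] (8, 1, 1, 7);  [9] (3, 6, 9, 1);  [10] (0, 2, 4, 7);  [11] (8, 1, 1, 7);  [12] (0, 2, 4, 7);  [13] (8, 1, 1, 7);  [14] (3, 6, 9, 1);  [15] (4, 6, 0, 0);  [16] (3, 6, 9, 1);  [17] (3, 6, 9, 1)

4 distinct reps among the 17 weights ⇒ 4 W_19-linkage classes:

[[1, 2, 6, 15], [3, 8, 11, 13], [4, 9, 14, 16, 17], [5, 7, 10, 12]]


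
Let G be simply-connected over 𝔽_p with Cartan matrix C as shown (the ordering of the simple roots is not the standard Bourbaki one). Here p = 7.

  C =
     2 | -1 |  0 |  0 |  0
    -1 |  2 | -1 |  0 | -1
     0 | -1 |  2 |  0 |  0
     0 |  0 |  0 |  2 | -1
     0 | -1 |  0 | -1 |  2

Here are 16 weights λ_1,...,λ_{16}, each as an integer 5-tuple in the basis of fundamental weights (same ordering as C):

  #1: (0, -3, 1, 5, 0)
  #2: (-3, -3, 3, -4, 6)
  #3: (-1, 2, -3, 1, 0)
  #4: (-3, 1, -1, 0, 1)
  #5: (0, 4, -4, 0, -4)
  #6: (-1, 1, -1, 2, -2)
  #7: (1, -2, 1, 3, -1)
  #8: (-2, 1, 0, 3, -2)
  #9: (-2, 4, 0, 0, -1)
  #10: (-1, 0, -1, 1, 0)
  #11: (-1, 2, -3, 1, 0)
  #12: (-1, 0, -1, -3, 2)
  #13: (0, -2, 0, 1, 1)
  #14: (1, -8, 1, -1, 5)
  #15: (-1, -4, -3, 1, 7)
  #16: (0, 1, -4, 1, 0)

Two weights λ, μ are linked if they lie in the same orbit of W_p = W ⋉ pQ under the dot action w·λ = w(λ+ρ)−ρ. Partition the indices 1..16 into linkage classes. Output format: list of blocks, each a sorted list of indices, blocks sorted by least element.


Root system D_5: the 5×5 matrix C matches after relabeling.

Alcove-folded reps (p=7, 16 weights, presented ϖ-order):

  λ_1+ρ ↦ (1, 0, 0, 5, 0) · λ_2+ρ ↦ (2, 0, 0, 1, 2) · λ_3+ρ ↦ (0, 1, 2, 2, 0) · λ_4+ρ ↦ (2, 0, 0, 1, 2) · λ_5+ρ ↦ (0, 1, 2, 2, 0) · λ_6+ρ ↦ (0, 1, 0, 2, 1) · λ_7+ρ ↦ (1, 0, 1, 3, 1) · λ_8+ρ ↦ (1, 0, 1, 3, 1) · λ_9+ρ ↦ (1, 0, 1, 3, 1) · λ_10+ρ ↦ (0, 1, 0, 2, 1) · λ_11+ρ ↦ (0, 1, 2, 2, 0) · λ_12+ρ ↦ (0, 1, 0, 2, 1) · λ_13+ρ ↦ (0, 1, 0, 2, 1) · λ_14+ρ ↦ (1, 0, 1, 3, 1) · λ_15+ρ ↦ (2, 0, 0, 1, 2) · λ_16+ρ ↦ (0, 1, 2, 2, 0)

Partition of {1..16} into 5 W_7-dot-orbits:

[[1], [2, 4, 15], [3, 5, 11, 16], [6, 10, 12, 13], [7, 8, 9, 14]]


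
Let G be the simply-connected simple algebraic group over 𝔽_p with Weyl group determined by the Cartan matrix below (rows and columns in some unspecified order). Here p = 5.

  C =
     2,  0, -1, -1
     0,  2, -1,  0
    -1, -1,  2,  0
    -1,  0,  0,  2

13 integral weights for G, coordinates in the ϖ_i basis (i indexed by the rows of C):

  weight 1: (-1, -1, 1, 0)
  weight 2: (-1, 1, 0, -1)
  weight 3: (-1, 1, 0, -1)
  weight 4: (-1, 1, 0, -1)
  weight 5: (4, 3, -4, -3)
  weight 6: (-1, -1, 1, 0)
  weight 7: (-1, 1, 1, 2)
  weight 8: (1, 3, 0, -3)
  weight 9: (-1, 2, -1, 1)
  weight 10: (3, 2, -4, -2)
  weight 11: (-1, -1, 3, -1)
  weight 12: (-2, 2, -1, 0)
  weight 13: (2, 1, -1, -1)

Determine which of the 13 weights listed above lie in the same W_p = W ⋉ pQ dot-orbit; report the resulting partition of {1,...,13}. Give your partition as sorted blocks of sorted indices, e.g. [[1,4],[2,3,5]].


Dynkin diagram of C (from the 6 off-diagonal −1 entries): A_4.

Ā_5 reps of the 13 weights (A_4, coords as presented):

  1: (0, 0, 2, 1)
  2: (0, 2, 1, 0)
  3: (0, 2, 1, 0)
  4: (0, 2, 1, 0)
  5: (0, 0, 3, 1)
  6: (0, 0, 2, 1)
  7: (0, 0, 2, 1)
  8: (0, 2, 1, 0)
  9: (0, 3, 0, 2)
  10: (0, 0, 3, 1)
  11: (0, 0, 4, 0)
  12: (0, 2, 1, 0)
  13: (3, 2, 0, 0)

Partition of {1..13} into 6 W_5-dot-orbits:

[[1, 6, 7], [2, 3, 4, 8, 12], [5, 10], [9], [11], [13]]


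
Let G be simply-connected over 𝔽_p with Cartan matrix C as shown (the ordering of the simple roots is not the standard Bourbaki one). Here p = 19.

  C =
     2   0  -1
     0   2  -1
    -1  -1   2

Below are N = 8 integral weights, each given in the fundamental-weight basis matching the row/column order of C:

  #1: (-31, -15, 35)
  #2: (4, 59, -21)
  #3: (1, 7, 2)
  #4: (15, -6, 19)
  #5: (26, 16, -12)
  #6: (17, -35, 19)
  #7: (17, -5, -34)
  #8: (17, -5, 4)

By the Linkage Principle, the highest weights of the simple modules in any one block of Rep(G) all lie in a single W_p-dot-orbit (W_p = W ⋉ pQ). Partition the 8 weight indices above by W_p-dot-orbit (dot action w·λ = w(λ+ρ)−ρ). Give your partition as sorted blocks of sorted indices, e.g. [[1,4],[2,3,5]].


Dynkin diagram of C (from the 4 off-diagonal −1 entries): A_3.

Alcove-folded reps (p=19, 8 weights, presented ϖ-order):

  λ_1 → (2, 8, 3) · λ_2 → (1, 12, 2) · λ_3 → (2, 8, 3) · λ_4 → (1, 12, 2) · λ_5 → (2, 8, 3) · λ_6 → (14, 0, 1) · λ_7 → (14, 0, 1) · λ_8 → (14, 0, 1)

These 8 weights hit 3 W_19-dot-orbits; sizes (3, 2, 3):

[[1, 3, 5], [2, 4], [6, 7, 8]]


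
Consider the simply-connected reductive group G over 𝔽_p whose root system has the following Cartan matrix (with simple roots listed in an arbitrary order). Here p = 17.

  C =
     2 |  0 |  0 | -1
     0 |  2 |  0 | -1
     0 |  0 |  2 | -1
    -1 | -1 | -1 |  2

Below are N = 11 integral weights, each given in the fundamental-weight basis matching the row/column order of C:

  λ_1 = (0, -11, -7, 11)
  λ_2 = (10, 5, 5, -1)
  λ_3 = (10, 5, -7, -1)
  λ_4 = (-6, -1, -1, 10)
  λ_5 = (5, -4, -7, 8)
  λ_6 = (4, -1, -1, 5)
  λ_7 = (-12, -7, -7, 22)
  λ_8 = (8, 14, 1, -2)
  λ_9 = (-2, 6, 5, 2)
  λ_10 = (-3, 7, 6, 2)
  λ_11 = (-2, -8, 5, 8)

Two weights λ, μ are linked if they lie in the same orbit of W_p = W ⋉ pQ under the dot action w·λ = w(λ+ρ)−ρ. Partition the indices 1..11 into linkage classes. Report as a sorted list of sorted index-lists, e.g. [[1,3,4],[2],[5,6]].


Root system D_4: the 4×4 matrix C matches after relabeling.

Folding the 11 weights λ_j+ρ into Ā_17 (reps in the given 4-coord order):

  λ_1 → (3, 6, 2, 1);  λ_2 → (5, 0, 0, 6);  λ_3 → (5, 0, 0, 6);  λ_4 → (5, 0, 0, 6);  λ_5 → (6, 3, 6, 0);  λ_6 → (5, 0, 0, 6);  λ_7 → (5, 0, 0, 6);  λ_8 → (1, 7, 6, 1);  λ_9 → (1, 7, 6, 1);  λ_10 → (1, 7, 6, 1);  λ_11 → (1, 7, 6, 1)

The 11 indices split into 4 linkage classes (same alcove rep ⇔ same W_17-dot-orbit):

[[1], [2, 3, 4, 6, 7], [5], [8, 9, 10, 11]]


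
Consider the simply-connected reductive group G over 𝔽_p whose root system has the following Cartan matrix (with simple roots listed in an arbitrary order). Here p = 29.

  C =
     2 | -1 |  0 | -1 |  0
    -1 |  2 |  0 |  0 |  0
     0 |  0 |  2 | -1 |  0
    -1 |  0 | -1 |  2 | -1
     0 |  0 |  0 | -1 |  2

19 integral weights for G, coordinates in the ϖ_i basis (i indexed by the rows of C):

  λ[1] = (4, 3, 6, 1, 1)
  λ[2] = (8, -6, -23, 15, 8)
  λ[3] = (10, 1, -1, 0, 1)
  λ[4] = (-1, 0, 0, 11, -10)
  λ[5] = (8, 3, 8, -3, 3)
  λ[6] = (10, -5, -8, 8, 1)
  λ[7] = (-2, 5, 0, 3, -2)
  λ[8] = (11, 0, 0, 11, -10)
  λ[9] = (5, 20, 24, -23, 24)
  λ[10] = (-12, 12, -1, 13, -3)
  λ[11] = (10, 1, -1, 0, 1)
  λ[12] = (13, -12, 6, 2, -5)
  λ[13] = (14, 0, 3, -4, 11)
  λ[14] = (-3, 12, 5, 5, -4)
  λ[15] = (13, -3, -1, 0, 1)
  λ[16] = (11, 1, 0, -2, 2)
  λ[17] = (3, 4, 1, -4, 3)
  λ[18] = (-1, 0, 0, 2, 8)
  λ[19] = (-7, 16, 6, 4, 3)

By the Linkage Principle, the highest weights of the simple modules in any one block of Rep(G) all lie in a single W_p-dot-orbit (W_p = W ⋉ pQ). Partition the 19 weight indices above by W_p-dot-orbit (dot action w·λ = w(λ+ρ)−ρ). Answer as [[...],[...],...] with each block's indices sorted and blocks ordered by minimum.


Cartan matrix: type D_5 (|W|=1920); un-permuting the 5 rows.

Each λ_j+ρ reduced to Ā_29; 5-tuples below use C's row order:

  λ_1+ρ ↦ (5, 4, 7, 2, 2)
  λ_2+ρ ↦ (3, 0, 16, 1, 3)
  λ_3+ρ ↦ (11, 2, 0, 1, 2)
  λ_4+ρ ↦ (0, 1, 1, 3, 9)
  λ_5+ρ ↦ (5, 4, 7, 2, 2)
  λ_6+ρ ↦ (5, 4, 7, 2, 2)
  λ_7+ρ ↦ (1, 5, 1, 2, 1)
  λ_8+ρ ↦ (0, 1, 1, 3, 9)
  λ_9+ρ ↦ (1, 5, 1, 2, 1)
  λ_10+ρ ↦ (11, 2, 0, 1, 2)
  λ_11+ρ ↦ (11, 2, 0, 1, 2)
  λ_12+ρ ↦ (2, 11, 6, 1, 3)
  λ_13+ρ ↦ (0, 1, 1, 3, 9)
  λ_14+ρ ↦ (2, 11, 6, 1, 3)
  λ_15+ρ ↦ (11, 2, 0, 1, 2)
  λ_16+ρ ↦ (11, 2, 0, 1, 2)
  λ_17+ρ ↦ (1, 5, 1, 2, 1)
  λ_18+ρ ↦ (0, 1, 1, 3, 9)
  λ_19+ρ ↦ (2, 11, 6, 1, 3)

Partition of {1..19} into 6 W_29-dot-orbits:

[[1, 5, 6], [2], [3, 10, 11, 15, 16], [4, 8, 13, 18], [7, 9, 17], [12, 14, 19]]


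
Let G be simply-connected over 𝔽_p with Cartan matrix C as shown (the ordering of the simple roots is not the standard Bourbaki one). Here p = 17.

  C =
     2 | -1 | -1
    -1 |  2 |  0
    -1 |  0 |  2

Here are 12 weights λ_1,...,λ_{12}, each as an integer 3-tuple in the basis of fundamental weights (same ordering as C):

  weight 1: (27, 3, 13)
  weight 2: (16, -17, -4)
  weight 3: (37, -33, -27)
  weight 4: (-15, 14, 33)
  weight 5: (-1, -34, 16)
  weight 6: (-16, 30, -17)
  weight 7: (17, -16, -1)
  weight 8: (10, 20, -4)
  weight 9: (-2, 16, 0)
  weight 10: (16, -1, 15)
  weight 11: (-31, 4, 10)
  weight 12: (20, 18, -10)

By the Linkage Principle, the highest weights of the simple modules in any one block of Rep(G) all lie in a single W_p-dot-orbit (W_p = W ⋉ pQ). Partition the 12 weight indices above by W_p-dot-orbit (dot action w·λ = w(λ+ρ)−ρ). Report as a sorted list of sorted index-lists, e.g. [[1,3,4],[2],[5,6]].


Cartan matrix: type A_3 (|W|=24); un-permuting the 3 rows.

Each λ_j+ρ reduced to Ā_17; 3-tuples below use C's row order:

    λ_1 → (4, 2, 8)
    λ_2 → (2, 14, 1)
    λ_3 → (4, 2, 8)
    λ_4 → (2, 14, 1)
    λ_5 → (1, 16, 0)
    λ_6 → (2, 14, 1)
    λ_7 → (2, 14, 1)
    λ_8 → (4, 2, 8)
    λ_9 → (1, 16, 0)
    λ_10 → (1, 16, 0)
    λ_11 → (4, 2, 8)
    λ_12 → (4, 2, 8)

3 distinct reps among the 12 weights ⇒ 3 W_17-linkage classes:

[[1, 3, 8, 11, 12], [2, 4, 6, 7], [5, 9, 10]]


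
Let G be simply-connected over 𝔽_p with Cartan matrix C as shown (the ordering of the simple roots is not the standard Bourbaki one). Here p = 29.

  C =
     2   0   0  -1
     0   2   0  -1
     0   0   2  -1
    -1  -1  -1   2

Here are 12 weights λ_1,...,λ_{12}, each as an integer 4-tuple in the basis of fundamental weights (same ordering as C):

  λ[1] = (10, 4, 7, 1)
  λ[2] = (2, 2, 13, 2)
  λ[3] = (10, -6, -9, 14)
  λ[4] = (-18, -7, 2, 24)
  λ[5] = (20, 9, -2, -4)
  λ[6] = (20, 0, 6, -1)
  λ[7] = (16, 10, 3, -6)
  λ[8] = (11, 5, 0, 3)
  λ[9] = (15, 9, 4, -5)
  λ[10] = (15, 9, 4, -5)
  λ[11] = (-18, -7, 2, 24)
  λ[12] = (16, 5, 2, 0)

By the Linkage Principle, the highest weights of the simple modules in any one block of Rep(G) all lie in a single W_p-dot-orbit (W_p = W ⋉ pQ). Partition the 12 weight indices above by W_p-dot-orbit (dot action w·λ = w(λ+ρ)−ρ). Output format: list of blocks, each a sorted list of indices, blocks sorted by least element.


Root system D_4: the 4×4 matrix C matches after relabeling.

Ā_29 reps of the 12 weights (D_4, coords as presented):

    λ_1 → (11, 5, 8, 2)
    λ_2 → (3, 3, 14, 3)
    λ_3 → (11, 5, 8, 2)
    λ_4 → (17, 6, 3, 1)
    λ_5 → (17, 6, 3, 1)
    λ_6 → (21, 1, 7, 0)
    λ_7 → (12, 6, 1, 4)
    λ_8 → (12, 6, 1, 4)
    λ_9 → (12, 6, 1, 4)
    λ_10 → (12, 6, 1, 4)
    λ_11 → (17, 6, 3, 1)
    λ_12 → (17, 6, 3, 1)

The 12 indices split into 5 linkage classes (same alcove rep ⇔ same W_29-dot-orbit):

[[1, 3], [2], [4, 5, 11, 12], [6], [7, 8, 9, 10]]


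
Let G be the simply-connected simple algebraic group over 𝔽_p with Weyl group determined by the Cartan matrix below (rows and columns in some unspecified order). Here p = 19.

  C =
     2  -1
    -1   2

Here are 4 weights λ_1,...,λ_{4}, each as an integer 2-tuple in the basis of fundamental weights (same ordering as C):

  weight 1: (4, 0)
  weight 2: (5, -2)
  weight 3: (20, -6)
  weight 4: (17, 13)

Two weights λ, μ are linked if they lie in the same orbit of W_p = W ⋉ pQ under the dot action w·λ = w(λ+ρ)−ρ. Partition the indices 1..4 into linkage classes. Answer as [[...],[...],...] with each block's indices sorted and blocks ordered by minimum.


Dynkin diagram of C (from the 2 off-diagonal −1 entries): A_2.

Ā_19 reps of the 4 weights (A_2, coords as presented):

  1: (5, 1);  2: (5, 1);  3: (14, 3);  4: (5, 1)

Partition of {1..4} into 2 W_19-dot-orbits:

[[1, 2, 4], [3]]


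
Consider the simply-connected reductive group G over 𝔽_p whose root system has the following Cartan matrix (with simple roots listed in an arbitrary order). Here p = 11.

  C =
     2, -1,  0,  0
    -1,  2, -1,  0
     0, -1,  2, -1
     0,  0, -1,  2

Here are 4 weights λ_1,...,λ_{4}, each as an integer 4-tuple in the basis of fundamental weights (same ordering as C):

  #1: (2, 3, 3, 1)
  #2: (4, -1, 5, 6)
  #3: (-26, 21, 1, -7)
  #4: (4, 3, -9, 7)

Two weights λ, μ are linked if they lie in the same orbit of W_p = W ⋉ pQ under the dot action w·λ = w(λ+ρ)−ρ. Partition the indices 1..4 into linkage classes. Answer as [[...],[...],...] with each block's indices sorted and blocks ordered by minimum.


C ↔ A_4 under row/col permutation; |W(A_4)| = 120.

Ā_11 reps of the 4 weights (A_4, coords as presented):

    1: (1, 4, 4, 0)
    2: (0, 2, 4, 0)
    3: (1, 4, 4, 0)
    4: (1, 4, 4, 0)

2 distinct reps among the 4 weights ⇒ 2 W_11-linkage classes:

[[1, 3, 4], [2]]


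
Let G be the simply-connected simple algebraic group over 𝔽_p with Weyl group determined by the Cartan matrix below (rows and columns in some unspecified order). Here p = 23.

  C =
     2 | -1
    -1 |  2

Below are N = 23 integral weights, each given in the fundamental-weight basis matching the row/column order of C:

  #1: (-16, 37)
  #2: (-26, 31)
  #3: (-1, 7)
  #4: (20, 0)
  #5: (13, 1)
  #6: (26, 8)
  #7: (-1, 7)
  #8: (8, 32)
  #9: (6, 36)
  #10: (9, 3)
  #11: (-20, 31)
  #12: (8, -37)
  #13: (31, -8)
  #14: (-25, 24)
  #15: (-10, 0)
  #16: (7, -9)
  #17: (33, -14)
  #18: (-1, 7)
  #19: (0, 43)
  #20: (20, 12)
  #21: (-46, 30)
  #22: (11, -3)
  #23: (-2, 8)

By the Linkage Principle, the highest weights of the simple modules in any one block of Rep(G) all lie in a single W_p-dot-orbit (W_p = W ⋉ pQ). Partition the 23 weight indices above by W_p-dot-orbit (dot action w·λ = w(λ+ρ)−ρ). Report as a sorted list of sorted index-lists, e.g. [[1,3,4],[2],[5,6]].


A_2 Cartan matrix, 2 simple roots permuted; ρ=(1,1).

W_23-reps of the 23 weights in Ā_23 (same 2-coord order as C):

  λ_1 → (0, 8)
  λ_2 → (14, 2)
  λ_3 → (0, 8)
  λ_4 → (21, 1)
  λ_5 → (14, 2)
  λ_6 → (10, 4)
  λ_7 → (0, 8)
  λ_8 → (10, 4)
  λ_9 → (14, 2)
  λ_10 → (10, 4)
  λ_11 → (10, 4)
  λ_12 → (10, 4)
  λ_13 → (14, 2)
  λ_14 → (21, 1)
  λ_15 → (1, 8)
  λ_16 → (0, 8)
  λ_17 → (10, 2)
  λ_18 → (0, 8)
  λ_19 → (21, 1)
  λ_20 → (10, 2)
  λ_21 → (1, 8)
  λ_22 → (10, 2)
  λ_23 → (1, 8)

The 23 indices split into 6 linkage classes (same alcove rep ⇔ same W_23-dot-orbit):

[[1, 3, 7, 16, 18], [2, 5, 9, 13], [4, 14, 19], [6, 8, 10, 11, 12], [15, 21, 23], [17, 20, 22]]


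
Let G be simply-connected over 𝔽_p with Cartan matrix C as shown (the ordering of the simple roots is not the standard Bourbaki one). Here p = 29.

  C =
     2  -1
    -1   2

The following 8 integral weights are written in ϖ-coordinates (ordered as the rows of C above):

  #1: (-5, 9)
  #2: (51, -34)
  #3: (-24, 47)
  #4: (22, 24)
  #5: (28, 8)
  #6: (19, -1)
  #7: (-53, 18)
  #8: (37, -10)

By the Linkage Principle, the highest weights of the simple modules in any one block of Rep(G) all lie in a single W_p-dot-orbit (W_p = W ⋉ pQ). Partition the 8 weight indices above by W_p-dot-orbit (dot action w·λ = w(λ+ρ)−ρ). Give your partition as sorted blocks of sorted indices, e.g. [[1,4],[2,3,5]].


Type A_2, rank 2, |W|=6; reorder rows/cols to standard.

Ā_29 reps of the 8 weights (A_2, coords as presented):

  λ_1 → (4, 6)
  λ_2 → (4, 6)
  λ_3 → (4, 6)
  λ_4 → (4, 6)
  λ_5 → (20, 0)
  λ_6 → (20, 0)
  λ_7 → (4, 6)
  λ_8 → (20, 0)

2 distinct reps among the 8 weights ⇒ 2 W_29-linkage classes:

[[1, 2, 3, 4, 7], [5, 6, 8]]


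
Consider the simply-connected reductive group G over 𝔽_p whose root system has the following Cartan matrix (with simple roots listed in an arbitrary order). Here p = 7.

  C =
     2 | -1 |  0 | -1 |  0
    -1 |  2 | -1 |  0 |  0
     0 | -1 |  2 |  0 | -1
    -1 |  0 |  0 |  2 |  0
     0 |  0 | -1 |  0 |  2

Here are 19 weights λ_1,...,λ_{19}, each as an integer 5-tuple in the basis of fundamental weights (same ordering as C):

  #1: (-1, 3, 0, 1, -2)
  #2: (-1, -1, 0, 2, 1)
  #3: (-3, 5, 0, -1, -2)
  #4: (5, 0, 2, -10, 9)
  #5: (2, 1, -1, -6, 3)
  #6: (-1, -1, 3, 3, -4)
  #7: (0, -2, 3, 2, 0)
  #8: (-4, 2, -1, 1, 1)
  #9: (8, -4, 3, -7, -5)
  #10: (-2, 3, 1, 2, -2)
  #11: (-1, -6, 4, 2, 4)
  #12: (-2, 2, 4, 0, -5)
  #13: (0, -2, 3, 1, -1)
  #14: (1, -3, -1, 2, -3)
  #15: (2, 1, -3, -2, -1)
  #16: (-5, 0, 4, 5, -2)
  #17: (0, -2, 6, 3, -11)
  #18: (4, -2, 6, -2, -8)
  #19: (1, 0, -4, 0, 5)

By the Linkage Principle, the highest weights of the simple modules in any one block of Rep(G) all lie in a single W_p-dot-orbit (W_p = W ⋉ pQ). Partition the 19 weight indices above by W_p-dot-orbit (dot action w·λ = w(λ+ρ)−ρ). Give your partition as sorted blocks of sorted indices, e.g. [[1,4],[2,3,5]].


Cartan matrix: type A_5 (|W|=720); un-permuting the 5 rows.

Ā_7 reps of the 19 weights (A_5, coords as presented):

    λ_1 → (0, 4, 0, 2, 1)
    λ_2 → (0, 0, 1, 3, 2)
    λ_3 → (0, 4, 0, 2, 1)
    λ_4 → (0, 2, 1, 1, 3)
    λ_5 → (2, 0, 0, 1, 2)
    λ_6 → (0, 0, 1, 3, 2)
    λ_7 → (0, 1, 3, 2, 0)
    λ_8 → (2, 0, 0, 1, 2)
    λ_9 → (0, 0, 1, 3, 2)
    λ_10 → (1, 3, 1, 1, 0)
    λ_11 → (2, 0, 0, 1, 2)
    λ_12 → (0, 2, 1, 1, 3)
    λ_13 → (0, 1, 3, 2, 0)
    λ_14 → (2, 0, 0, 1, 2)
    λ_15 → (2, 0, 0, 1, 2)
    λ_16 → (1, 3, 1, 1, 0)
    λ_17 → (0, 0, 1, 3, 2)
    λ_18 → (0, 0, 1, 3, 2)
    λ_19 → (0, 2, 1, 1, 3)

Partition of {1..19} into 6 W_7-dot-orbits:

[[1, 3], [2, 6, 9, 17, 18], [4, 12, 19], [5, 8, 11, 14, 15], [7, 13], [10, 16]]


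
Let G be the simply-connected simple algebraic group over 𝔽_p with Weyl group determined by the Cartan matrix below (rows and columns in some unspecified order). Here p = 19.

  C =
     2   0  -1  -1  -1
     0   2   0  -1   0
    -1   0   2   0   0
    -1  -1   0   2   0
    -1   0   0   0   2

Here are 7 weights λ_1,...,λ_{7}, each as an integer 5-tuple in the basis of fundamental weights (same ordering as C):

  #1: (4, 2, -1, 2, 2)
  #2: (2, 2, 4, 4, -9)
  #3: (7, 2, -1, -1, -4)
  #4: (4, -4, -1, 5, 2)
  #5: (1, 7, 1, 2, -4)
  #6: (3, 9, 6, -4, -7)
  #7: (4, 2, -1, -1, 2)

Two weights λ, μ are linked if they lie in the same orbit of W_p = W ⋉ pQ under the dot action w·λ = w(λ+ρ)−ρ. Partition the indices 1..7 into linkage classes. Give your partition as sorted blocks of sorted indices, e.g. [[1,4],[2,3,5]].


D_5 Cartan matrix, 5 simple roots permuted; ρ=(1,1,1,1,1).

W_19-reps of the 7 weights in Ā_19 (same 5-coord order as C):

  λ_1+ρ ↦ (5, 3, 0, 0, 3) · λ_2+ρ ↦ (5, 3, 0, 0, 3) · λ_3+ρ ↦ (5, 3, 0, 0, 3) · λ_4+ρ ↦ (5, 3, 0, 0, 3) · λ_5+ρ ↦ (1, 8, 1, 2, 2) · λ_6+ρ ↦ (3, 5, 2, 2, 1) · λ_7+ρ ↦ (5, 3, 0, 0, 3)

Partition of {1..7} into 3 W_19-dot-orbits:

[[1, 2, 3, 4, 7], [5], [6]]


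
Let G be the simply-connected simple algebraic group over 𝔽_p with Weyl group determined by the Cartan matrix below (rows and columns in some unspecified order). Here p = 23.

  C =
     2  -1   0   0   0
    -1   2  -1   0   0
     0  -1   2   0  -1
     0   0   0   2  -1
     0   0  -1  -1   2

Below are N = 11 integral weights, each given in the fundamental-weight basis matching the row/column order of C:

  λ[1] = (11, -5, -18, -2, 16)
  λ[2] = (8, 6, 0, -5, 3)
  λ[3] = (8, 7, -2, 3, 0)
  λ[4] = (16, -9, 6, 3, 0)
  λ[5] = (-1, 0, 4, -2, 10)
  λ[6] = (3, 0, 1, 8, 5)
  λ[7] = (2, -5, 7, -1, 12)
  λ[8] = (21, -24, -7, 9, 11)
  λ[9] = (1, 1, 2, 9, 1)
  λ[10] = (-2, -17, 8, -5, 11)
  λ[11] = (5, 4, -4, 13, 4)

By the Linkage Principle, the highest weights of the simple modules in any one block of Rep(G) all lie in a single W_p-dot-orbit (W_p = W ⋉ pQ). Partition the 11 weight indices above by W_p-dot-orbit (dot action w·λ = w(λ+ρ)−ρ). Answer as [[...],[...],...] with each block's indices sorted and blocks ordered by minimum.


A_5 Cartan matrix, 5 simple roots permuted; ρ=(1,1,1,1,1).

λ_j+ρ reflected into Ā_23 (⟨·,θ^∨⟩≤23); 5-tuples as given:

  1: (9, 7, 1, 4, 0);  2: (9, 7, 1, 4, 0);  3: (9, 7, 1, 4, 0);  4: (9, 7, 1, 4, 0);  5: (0, 1, 5, 1, 10);  6: (4, 1, 2, 9, 6);  7: (1, 3, 4, 0, 13);  8: (0, 1, 5, 1, 10);  9: (2, 2, 3, 10, 2);  10: (9, 7, 1, 4, 0);  11: (2, 2, 3, 10, 2)

These 11 weights hit 5 W_23-dot-orbits; sizes (5, 2, 1, 1, 2):

[[1, 2, 3, 4, 10], [5, 8], [6], [7], [9, 11]]


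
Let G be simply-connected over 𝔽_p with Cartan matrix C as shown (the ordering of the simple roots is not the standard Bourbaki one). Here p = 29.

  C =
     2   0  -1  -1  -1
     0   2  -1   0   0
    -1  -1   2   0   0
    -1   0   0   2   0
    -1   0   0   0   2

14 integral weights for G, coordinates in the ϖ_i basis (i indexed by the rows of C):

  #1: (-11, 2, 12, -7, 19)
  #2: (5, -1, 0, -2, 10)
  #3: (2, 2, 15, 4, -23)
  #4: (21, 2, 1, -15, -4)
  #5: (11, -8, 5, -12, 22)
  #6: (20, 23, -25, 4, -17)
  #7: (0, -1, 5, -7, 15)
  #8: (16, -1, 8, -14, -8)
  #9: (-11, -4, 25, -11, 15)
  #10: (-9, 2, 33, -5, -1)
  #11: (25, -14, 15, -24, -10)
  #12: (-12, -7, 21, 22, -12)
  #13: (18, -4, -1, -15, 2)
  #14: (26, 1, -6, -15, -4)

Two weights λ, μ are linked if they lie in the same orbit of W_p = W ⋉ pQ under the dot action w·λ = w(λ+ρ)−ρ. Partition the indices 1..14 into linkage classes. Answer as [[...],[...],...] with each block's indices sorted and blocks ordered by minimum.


Root system D_5: the 5×5 matrix C matches after relabeling.

Ā_29 reps of the 14 weights (D_5, coords as presented):

  λ_1 → (3, 0, 3, 10, 4);  λ_2 → (5, 0, 1, 1, 11);  λ_3 → (2, 0, 3, 14, 3);  λ_4 → (2, 0, 3, 14, 3);  λ_5 → (5, 0, 1, 1, 11);  λ_6 → (2, 0, 3, 14, 3);  λ_7 → (5, 0, 1, 1, 11);  λ_8 → (3, 0, 3, 10, 4);  λ_9 → (3, 0, 3, 10, 4);  λ_10 → (0, 5, 3, 0, 4);  λ_11 → (3, 0, 3, 10, 4);  λ_12 → (5, 0, 1, 1, 11);  λ_13 → (2, 0, 3, 14, 3);  λ_14 → (2, 0, 3, 14, 3)

4 distinct reps among the 14 weights ⇒ 4 W_29-linkage classes:

[[1, 8, 9, 11], [2, 5, 7, 12], [3, 4, 6, 13, 14], [10]]


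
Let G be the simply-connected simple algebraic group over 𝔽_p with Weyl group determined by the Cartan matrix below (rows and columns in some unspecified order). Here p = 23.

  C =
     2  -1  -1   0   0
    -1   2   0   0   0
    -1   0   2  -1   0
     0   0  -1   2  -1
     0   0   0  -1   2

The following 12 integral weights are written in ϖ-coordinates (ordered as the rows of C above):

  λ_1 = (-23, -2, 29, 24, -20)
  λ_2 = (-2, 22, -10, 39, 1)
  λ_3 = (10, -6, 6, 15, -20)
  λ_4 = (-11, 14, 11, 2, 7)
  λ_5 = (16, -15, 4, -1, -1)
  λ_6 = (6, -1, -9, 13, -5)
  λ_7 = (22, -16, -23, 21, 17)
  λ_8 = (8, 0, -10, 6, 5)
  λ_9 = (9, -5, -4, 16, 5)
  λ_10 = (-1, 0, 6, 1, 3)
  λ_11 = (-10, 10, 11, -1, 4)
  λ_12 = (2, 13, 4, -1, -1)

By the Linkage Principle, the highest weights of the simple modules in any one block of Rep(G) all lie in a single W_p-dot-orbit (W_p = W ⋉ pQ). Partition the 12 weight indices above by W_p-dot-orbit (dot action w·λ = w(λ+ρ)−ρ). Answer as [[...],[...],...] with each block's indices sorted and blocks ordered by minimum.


A_5 Cartan matrix, 5 simple roots permuted; ρ=(1,1,1,1,1).

Ā_23 reps of the 12 weights (A_5, coords as presented):

  1: (0, 1, 7, 2, 4) · 2: (0, 1, 7, 2, 4) · 3: (0, 6, 4, 3, 5) · 4: (10, 0, 2, 3, 3) · 5: (3, 14, 5, 0, 0) · 6: (0, 1, 7, 2, 4) · 7: (3, 14, 5, 0, 0) · 8: (0, 1, 7, 2, 4) · 9: (0, 3, 3, 13, 1) · 10: (0, 1, 7, 2, 4) · 11: (9, 2, 3, 0, 5) · 12: (3, 14, 5, 0, 0)

Grouping the 12 weights by Ā_23-representative: 6 linkage classes.

[[1, 2, 6, 8, 10], [3], [4], [5, 7, 12], [9], [11]]


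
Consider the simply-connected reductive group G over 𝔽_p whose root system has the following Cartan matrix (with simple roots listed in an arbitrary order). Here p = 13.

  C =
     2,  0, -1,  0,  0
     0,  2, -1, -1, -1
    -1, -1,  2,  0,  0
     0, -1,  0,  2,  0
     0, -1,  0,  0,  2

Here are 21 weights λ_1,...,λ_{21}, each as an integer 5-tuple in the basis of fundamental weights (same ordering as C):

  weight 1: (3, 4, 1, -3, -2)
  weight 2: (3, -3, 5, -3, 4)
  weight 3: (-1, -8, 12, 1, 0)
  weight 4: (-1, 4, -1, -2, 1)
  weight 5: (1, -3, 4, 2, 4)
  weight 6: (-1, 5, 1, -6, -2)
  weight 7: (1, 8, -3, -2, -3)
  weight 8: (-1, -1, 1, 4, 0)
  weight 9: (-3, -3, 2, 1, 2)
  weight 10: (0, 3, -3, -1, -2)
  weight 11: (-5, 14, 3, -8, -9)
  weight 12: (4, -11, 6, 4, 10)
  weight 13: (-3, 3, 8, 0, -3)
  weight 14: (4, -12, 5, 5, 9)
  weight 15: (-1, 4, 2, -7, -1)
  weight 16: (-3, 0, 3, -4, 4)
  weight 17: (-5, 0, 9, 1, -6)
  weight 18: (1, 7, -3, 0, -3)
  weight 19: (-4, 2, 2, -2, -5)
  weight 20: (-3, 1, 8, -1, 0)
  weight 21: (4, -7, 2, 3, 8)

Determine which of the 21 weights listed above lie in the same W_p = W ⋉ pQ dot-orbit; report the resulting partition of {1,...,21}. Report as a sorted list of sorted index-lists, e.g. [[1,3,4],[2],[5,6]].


C ↔ D_5 under row/col permutation; |W(D_5)| = 1920.

Folding the 21 weights λ_j+ρ into Ā_13 (reps in the given 5-coord order):

    λ_1 → (4, 2, 0, 2, 1)
    λ_2 → (4, 2, 0, 2, 1)
    λ_3 → (0, 4, 0, 1, 2)
    λ_4 → (0, 4, 0, 1, 2)
    λ_5 → (2, 2, 0, 1, 3)
    λ_6 → (0, 0, 2, 5, 1)
    λ_7 → (0, 4, 0, 1, 2)
    λ_8 → (0, 0, 2, 5, 1)
    λ_9 → (1, 1, 1, 0, 1)
    λ_10 → (1, 1, 1, 0, 1)
    λ_11 → (0, 4, 0, 1, 2)
    λ_12 → (0, 0, 2, 5, 1)
    λ_13 → (1, 1, 1, 0, 1)
    λ_14 → (0, 0, 2, 5, 1)
    λ_15 → (0, 0, 2, 5, 1)
    λ_16 → (2, 2, 0, 1, 3)
    λ_17 → (4, 2, 0, 2, 1)
    λ_18 → (0, 4, 0, 1, 2)
    λ_19 → (1, 1, 1, 0, 1)
    λ_20 → (1, 1, 1, 0, 1)
    λ_21 → (2, 1, 1, 2, 3)

6 distinct reps among the 21 weights ⇒ 6 W_13-linkage classes:

[[1, 2, 17], [3, 4, 7, 11, 18], [5, 16], [6, 8, 12, 14, 15], [9, 10, 13, 19, 20], [21]]


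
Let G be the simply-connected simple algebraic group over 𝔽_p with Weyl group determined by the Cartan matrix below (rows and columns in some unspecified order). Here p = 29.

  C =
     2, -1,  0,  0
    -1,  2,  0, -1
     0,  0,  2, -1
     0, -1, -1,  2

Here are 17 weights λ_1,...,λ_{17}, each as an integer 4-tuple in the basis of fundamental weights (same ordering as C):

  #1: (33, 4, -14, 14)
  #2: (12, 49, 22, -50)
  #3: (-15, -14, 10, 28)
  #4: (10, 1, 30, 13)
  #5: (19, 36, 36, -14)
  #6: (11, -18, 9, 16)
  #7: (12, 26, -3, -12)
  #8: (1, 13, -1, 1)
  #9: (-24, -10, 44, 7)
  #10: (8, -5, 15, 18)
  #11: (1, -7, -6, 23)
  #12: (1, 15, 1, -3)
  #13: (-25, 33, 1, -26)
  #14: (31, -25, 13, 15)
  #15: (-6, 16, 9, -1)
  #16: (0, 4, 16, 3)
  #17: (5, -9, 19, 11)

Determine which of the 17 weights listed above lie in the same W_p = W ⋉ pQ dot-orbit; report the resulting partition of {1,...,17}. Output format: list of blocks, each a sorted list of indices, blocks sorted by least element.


Cartan matrix: type A_4 (|W|=120); un-permuting the 4 rows.

Folding the 17 weights λ_j+ρ into Ā_29 (reps in the given 4-coord order):

    1: (4, 5, 2, 5)
    2: (1, 15, 3, 5)
    3: (2, 14, 0, 2)
    4: (2, 14, 0, 2)
    5: (1, 15, 3, 5)
    6: (5, 12, 10, 0)
    7: (2, 14, 0, 2)
    8: (2, 14, 0, 2)
    9: (1, 15, 3, 5)
    10: (4, 2, 5, 13)
    11: (4, 2, 5, 13)
    12: (2, 14, 0, 2)
    13: (4, 2, 5, 13)
    14: (1, 15, 3, 5)
    15: (5, 12, 10, 0)
    16: (1, 5, 17, 4)
    17: (1, 5, 17, 4)

Grouping the 17 weights by Ā_29-representative: 6 linkage classes.

[[1], [2, 5, 9, 14], [3, 4, 7, 8, 12], [6, 15], [10, 11, 13], [16, 17]]


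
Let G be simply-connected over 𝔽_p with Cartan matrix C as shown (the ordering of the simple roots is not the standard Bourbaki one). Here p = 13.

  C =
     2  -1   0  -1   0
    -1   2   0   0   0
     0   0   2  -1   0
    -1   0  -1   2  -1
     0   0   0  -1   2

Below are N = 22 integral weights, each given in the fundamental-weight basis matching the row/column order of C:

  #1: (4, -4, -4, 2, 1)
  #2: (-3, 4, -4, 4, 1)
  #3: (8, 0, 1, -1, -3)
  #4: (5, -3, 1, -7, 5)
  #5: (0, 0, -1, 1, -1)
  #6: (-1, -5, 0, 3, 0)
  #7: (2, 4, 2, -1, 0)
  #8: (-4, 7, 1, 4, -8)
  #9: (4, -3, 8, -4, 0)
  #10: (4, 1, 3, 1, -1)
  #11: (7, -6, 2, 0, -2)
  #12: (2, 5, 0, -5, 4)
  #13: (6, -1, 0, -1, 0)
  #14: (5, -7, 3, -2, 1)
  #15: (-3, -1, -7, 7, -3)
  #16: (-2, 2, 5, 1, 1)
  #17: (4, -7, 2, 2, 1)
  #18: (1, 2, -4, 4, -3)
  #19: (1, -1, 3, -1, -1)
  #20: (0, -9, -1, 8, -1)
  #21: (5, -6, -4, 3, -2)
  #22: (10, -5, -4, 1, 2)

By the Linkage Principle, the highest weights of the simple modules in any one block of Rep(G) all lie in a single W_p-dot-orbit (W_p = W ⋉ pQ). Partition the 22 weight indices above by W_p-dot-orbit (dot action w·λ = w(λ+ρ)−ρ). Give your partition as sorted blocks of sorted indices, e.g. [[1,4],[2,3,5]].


C ↔ D_5 under row/col permutation; |W(D_5)| = 1920.

W_13-reps of the 22 weights in Ā_13 (same 5-coord order as C):

  1: (2, 3, 3, 0, 2) · 2: (2, 3, 3, 0, 2) · 3: (1, 1, 0, 2, 0) · 4: (2, 0, 4, 0, 0) · 5: (1, 1, 0, 2, 0) · 6: (4, 0, 1, 0, 1) · 7: (1, 5, 3, 0, 1) · 8: (2, 3, 3, 0, 2) · 9: (0, 2, 6, 1, 2) · 10: (2, 0, 4, 0, 0) · 11: (1, 5, 3, 0, 1) · 12: (1, 5, 3, 0, 1) · 13: (4, 0, 1, 0, 1) · 14: (1, 5, 3, 0, 1) · 15: (2, 0, 4, 0, 0) · 16: (0, 2, 6, 1, 2) · 17: (2, 3, 3, 0, 2) · 18: (2, 3, 3, 0, 2) · 19: (2, 0, 4, 0, 0) · 20: (1, 1, 0, 2, 0) · 21: (1, 5, 3, 0, 1) · 22: (1, 1, 0, 2, 0)

Partition of {1..22} into 6 W_13-dot-orbits:

[[1, 2, 8, 17, 18], [3, 5, 20, 22], [4, 10, 15, 19], [6, 13], [7, 11, 12, 14, 21], [9, 16]]


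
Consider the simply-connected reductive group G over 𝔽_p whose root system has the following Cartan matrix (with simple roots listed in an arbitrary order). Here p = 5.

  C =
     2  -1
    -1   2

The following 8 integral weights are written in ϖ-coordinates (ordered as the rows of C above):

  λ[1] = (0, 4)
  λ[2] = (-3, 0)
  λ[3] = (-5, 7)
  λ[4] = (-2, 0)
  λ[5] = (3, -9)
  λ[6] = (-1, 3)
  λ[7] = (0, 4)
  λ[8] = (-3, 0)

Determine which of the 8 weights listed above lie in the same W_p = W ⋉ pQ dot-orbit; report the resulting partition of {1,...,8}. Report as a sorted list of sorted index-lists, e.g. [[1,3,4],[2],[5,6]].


C ↔ A_2 under row/col permutation; |W(A_2)| = 6.

Alcove-folded reps (p=5, 8 weights, presented ϖ-order):

  λ_1 → (0, 4) · λ_2 → (1, 1) · λ_3 → (1, 1) · λ_4 → (1, 0) · λ_5 → (1, 1) · λ_6 → (0, 4) · λ_7 → (0, 4) · λ_8 → (1, 1)

Linkage partition of the 8 weights (3 classes, p=5):

[[1, 6, 7], [2, 3, 5, 8], [4]]


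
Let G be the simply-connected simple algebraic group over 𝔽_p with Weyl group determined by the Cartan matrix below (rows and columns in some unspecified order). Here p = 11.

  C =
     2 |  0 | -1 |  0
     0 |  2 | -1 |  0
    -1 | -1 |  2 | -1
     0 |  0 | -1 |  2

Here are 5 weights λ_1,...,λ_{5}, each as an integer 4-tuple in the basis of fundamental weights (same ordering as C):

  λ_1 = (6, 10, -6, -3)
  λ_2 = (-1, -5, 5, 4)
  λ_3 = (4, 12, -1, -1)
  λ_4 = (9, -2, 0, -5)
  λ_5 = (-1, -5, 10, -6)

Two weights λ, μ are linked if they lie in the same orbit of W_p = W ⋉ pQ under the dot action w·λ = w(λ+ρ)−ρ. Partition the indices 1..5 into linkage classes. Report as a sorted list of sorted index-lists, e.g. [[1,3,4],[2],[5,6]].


Dynkin diagram of C (from the 6 off-diagonal −1 entries): D_4.

W_11-reps of the 5 weights in Ā_11 (same 4-coord order as C):

  λ_1 → (0, 4, 0, 5) · λ_2 → (0, 4, 0, 5) · λ_3 → (0, 4, 0, 5) · λ_4 → (6, 3, 1, 0) · λ_5 → (0, 4, 0, 5)

Linkage partition of the 5 weights (2 classes, p=11):

[[1, 2, 3, 5], [4]]


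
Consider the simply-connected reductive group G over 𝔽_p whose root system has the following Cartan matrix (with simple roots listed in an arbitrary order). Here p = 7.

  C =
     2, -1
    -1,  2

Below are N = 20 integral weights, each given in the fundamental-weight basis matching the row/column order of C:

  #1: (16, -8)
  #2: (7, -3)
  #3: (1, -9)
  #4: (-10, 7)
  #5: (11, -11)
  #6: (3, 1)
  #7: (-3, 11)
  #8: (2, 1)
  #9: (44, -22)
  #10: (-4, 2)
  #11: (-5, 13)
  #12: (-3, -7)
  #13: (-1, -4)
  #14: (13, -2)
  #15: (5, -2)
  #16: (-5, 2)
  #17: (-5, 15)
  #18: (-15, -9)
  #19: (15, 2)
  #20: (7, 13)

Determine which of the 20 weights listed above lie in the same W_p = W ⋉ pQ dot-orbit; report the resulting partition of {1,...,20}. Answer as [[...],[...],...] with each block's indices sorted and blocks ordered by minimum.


A_2 Cartan matrix, 2 simple roots permuted; ρ=(1,1).

Ā_7 reps of the 20 weights (A_2, coords as presented):

  [1] (3, 0);  [2] (5, 1);  [3] (5, 1);  [4] (5, 1);  [5] (3, 2);  [6] (4, 2);  [7] (3, 2);  [8] (3, 2);  [9] (3, 0);  [10] (3, 0);  [11] (3, 0);  [12] (5, 1);  [13] (3, 0);  [14] (0, 6);  [15] (5, 1);  [16] (3, 1);  [17] (3, 2);  [18] (0, 6);  [19] (3, 2);  [20] (0, 6)

Linkage partition of the 20 weights (6 classes, p=7):

[[1, 9, 10, 11, 13], [2, 3, 4, 12, 15], [5, 7, 8, 17, 19], [6], [14, 18, 20], [16]]


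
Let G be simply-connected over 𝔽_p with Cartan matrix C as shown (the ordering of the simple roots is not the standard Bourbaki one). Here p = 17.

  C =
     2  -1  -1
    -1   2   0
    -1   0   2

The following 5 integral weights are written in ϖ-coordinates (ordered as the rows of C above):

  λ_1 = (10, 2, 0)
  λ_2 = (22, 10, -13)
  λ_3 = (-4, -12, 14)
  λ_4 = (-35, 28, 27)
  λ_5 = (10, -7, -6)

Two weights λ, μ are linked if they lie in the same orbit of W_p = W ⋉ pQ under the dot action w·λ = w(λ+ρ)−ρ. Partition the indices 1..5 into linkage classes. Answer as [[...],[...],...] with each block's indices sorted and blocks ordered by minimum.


Root system A_3: the 3×3 matrix C matches after relabeling.

W_17-reps of the 5 weights in Ā_17 (same 3-coord order as C):

  λ_1+ρ ↦ (11, 3, 1) · λ_2+ρ ↦ (0, 6, 5) · λ_3+ρ ↦ (11, 3, 1) · λ_4+ρ ↦ (0, 6, 5) · λ_5+ρ ↦ (0, 6, 5)

Partition of {1..5} into 2 W_17-dot-orbits:

[[1, 3], [2, 4, 5]]


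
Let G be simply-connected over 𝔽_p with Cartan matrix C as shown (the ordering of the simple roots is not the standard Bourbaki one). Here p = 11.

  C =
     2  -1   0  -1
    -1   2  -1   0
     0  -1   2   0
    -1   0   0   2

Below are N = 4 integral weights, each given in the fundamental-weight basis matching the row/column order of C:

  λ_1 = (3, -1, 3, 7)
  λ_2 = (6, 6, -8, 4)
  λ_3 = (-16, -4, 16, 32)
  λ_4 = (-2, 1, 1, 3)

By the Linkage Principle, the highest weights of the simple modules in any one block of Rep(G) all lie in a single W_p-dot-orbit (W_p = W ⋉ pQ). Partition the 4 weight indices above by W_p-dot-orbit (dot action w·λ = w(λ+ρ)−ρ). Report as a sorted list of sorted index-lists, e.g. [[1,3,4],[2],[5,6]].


A_4 Cartan matrix, 4 simple roots permuted; ρ=(1,1,1,1).

λ_j+ρ reflected into Ā_11 (⟨·,θ^∨⟩≤11); 4-tuples as given:

  1: (3, 1, 0, 3)
  2: (3, 1, 0, 3)
  3: (3, 1, 0, 3)
  4: (1, 1, 2, 3)

Partition of {1..4} into 2 W_11-dot-orbits:

[[1, 2, 3], [4]]
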